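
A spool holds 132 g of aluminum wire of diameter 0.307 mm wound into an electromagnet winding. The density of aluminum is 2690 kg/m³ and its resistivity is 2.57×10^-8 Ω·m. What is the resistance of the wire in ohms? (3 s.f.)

A = π(d/2)² = π(1.5350e-04 m)² = 7.4023e-08 m²
L = m/(density·A) = 0.132/(2690×7.4023e-08) = 662.9 m
R = ρL/A = (2.57×10^-8)(662.9)/(7.4023e-08) = 230 Ω

230 Ω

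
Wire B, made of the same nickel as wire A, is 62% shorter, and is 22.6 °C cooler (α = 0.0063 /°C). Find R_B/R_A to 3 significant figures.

0.326

R ∝ ρL/d² with ρ ∝ (1+αΔT), so R_B/R_A = (1 − 62/100) × (1 − 0.0063×22.6)
= 0.38 × 0.8576 = 0.326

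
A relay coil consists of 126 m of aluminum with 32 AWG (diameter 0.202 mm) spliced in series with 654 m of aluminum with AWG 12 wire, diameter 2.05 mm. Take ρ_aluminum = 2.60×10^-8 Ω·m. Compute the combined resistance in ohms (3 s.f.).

Segment 1: A = π(0.202/2 mm)² = π(1.0100e-04 m)² = 3.205e-08 m²
R₁ = ρL/A = (2.60×10^-8)(126)/(3.205e-08) = 102.2 Ω
Segment 2: A = π(2.05/2 mm)² = π(1.0250e-03 m)² = 3.301e-06 m²
R₂ = (2.60×10^-8)(654)/(3.301e-06) = 5.152 Ω
R = R₁ + R₂ = 107 Ω

107 Ω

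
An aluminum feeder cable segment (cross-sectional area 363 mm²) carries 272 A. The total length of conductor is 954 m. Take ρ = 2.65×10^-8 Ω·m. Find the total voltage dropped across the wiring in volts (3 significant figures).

18.9 V

A = 363 mm² = 3.630e-04 m²
R = ρL/A = (2.65×10^-8)(954)/(3.630e-04) = 0.06964 Ω
V = IR = 272 × 0.06964 = 18.9 V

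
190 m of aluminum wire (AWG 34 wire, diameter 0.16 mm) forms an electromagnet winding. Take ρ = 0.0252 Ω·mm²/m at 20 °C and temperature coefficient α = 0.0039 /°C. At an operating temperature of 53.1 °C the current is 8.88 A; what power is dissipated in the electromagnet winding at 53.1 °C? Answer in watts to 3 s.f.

ρ = 0.0252 Ω·mm²/m = 2.52×10^-8 Ω·m
A = π(0.16/2 mm)² = π(8.0000e-05 m)² = 2.011e-08 m²
R₍20₎ = ρL/A = (2.52×10^-8)(190)/(2.011e-08) = 238.1 Ω
R₍53.1₎ = R₍20₎(1 + αΔT) = 238.1 × (1 + 0.0039×33.1) = 268.9 Ω
P = I²R = (8.88)² × 268.9 = 21200 W

21200 W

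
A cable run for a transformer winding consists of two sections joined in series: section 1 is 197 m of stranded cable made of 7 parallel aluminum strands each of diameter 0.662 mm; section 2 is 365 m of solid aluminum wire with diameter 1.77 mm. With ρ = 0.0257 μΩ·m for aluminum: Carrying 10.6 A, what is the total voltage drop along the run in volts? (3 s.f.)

ρ = 0.0257 μΩ·m = 2.57×10^-8 Ω·m
Section 1: A_strand = π(3.3100e-04)² = 3.442e-07 m²; R₁ = ρL/(N·A_s) = (2.57×10^-8)(197)/(7×3.442e-07) = 2.101 Ω
Section 2: A = π(d/2)² = π(8.8500e-04 m)² = 2.461e-06 m²
R₂ = (2.57×10^-8)(365)/(2.461e-06) = 3.812 Ω
R = R₁ + R₂ = 5.914 Ω
V = IR = 10.6 × 5.914 = 62.7 V

62.7 V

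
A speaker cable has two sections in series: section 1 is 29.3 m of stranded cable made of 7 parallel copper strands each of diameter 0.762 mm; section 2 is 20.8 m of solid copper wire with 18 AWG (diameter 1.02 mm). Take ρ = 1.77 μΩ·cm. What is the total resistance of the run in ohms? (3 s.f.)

0.613 Ω

ρ = 1.77 μΩ·cm = 1.77×10^-8 Ω·m
Section 1: A_strand = π(3.8100e-04)² = 4.560e-07 m²; R₁ = ρL/(N·A_s) = (1.77×10^-8)(29.3)/(7×4.560e-07) = 0.1625 Ω
Section 2: A = π(1.02/2 mm)² = π(5.1000e-04 m)² = 8.171e-07 m²
R₂ = (1.77×10^-8)(20.8)/(8.171e-07) = 0.4506 Ω
R = R₁ + R₂ = 0.613 Ω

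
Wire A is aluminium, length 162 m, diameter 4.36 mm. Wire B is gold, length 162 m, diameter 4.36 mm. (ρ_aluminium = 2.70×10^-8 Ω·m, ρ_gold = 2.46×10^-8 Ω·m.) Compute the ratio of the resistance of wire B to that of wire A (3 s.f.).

0.911

R ∝ ρL/d², so R_B/R_A = (ρ_B/ρ_A)
= (2.46×10^-8/2.70×10^-8) = 0.911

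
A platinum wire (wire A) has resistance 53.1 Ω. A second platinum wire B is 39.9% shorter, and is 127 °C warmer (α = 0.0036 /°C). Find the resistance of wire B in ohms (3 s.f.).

R ∝ ρL/d² with ρ ∝ (1+αΔT), so R_B/R_A = (1 − 39.9/100) × (1 + 0.0036×127)
= 0.601 × 1.457 = 0.8758
R_B = 0.8758 × 53.1 = 46.5 Ω

46.5 Ω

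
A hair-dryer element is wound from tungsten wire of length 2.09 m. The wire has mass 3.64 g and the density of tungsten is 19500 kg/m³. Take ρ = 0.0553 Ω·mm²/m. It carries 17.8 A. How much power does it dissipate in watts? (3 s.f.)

ρ = 0.0553 Ω·mm²/m = 5.53×10^-8 Ω·m
A = m/(density·L) = 0.00364/(19500×2.09) = 8.9314e-08 m²
R = ρL/A = (5.53×10^-8)(2.09)/(8.9314e-08) = 1.294 Ω
P = I²R = (17.8)² × 1.294 = 410 W

410 W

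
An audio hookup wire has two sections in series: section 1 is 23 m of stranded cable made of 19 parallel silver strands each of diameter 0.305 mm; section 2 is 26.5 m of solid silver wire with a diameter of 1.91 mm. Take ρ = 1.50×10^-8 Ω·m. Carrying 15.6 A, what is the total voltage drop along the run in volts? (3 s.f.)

Section 1: A_strand = π(1.5250e-04)² = 7.306e-08 m²; R₁ = ρL/(N·A_s) = (1.50×10^-8)(23)/(19×7.306e-08) = 0.2485 Ω
Section 2: A = π(d/2)² = π(9.5500e-04 m)² = 2.865e-06 m²
R₂ = (1.50×10^-8)(26.5)/(2.865e-06) = 0.1387 Ω
R = R₁ + R₂ = 0.3873 Ω
V = IR = 15.6 × 0.3873 = 6.04 V

6.04 V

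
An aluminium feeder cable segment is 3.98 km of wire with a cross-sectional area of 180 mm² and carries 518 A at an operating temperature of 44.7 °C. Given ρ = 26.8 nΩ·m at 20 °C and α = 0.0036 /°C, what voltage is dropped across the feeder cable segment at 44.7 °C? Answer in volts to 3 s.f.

334 V

ρ = 26.8 nΩ·m = 2.68×10^-8 Ω·m
A = 180 mm² = 1.800e-04 m²
R₍20₎ = ρL/A = (2.68×10^-8)(3980)/(1.800e-04) = 0.5926 Ω
R₍44.7₎ = R₍20₎(1 + αΔT) = 0.5926 × (1 + 0.0036×24.7) = 0.6453 Ω
V = IR = 518 × 0.6453 = 334 V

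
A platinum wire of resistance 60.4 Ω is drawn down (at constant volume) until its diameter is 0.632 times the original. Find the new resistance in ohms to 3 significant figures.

379 Ω

Volume constant ⇒ L' = L/r² with r = 0.632. R' = ρL'/A' = ρ(L/r²)/(πr²d₀²/4) = R/r⁴.
R' = 6.268 × 60.4 = 379 Ω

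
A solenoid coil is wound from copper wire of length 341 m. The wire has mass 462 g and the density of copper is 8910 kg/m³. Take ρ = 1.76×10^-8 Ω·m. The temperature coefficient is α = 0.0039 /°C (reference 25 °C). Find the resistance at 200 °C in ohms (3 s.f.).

66.4 Ω

A = m/(density·L) = 0.462/(8910×341) = 1.5206e-07 m²
R = ρL/A = (1.76×10^-8)(341)/(1.5206e-07) = 39.47 Ω
R(200 °C) = 39.47 × (1 + 0.0039×175) = 66.4 Ω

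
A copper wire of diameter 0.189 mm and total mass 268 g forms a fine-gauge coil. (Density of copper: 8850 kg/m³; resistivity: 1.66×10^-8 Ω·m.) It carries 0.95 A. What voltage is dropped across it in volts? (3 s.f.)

607 V

A = π(d/2)² = π(9.4500e-05 m)² = 2.8055e-08 m²
L = m/(density·A) = 0.268/(8850×2.8055e-08) = 1079 m
R = ρL/A = (1.66×10^-8)(1079)/(2.8055e-08) = 638.7 Ω
V = IR = 0.95 × 638.7 = 607 V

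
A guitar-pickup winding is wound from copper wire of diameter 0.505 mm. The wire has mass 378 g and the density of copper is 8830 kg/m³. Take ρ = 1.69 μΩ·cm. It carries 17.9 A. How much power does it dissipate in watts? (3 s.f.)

5780 W

ρ = 1.69 μΩ·cm = 1.69×10^-8 Ω·m
A = π(d/2)² = π(2.5250e-04 m)² = 2.0030e-07 m²
L = m/(density·A) = 0.378/(8830×2.0030e-07) = 213.7 m
R = ρL/A = (1.69×10^-8)(213.7)/(2.0030e-07) = 18.03 Ω
P = I²R = (17.9)² × 18.03 = 5780 W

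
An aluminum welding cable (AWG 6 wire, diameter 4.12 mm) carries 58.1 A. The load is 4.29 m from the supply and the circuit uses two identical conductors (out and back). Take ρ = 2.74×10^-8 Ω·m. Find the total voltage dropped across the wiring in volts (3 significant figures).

1.02 V

A = π(4.12/2 mm)² = π(2.0600e-03 m)² = 1.333e-05 m²
Total conductor length (both ways) L = 2 × 4.29 = 8.58 m
R = ρL/A = (2.74×10^-8)(8.58)/(1.333e-05) = 0.01763 Ω
V = IR = 58.1 × 0.01763 = 1.02 V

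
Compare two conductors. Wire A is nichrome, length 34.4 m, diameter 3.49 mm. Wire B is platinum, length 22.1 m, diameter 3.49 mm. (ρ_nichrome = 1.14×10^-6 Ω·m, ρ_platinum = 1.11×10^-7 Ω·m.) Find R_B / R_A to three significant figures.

0.0626

R ∝ ρL/d², so R_B/R_A = (ρ_B/ρ_A) × (L_B/L_A)
= (1.11×10^-7/1.14×10^-6) × (22.1/34.4) = 0.0626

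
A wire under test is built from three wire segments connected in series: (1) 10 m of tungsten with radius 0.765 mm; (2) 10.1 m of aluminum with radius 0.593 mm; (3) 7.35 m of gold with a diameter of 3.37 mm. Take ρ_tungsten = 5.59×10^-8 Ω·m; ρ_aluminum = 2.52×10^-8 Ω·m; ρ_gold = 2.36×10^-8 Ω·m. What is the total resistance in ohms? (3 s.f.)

0.554 Ω

Seg 1: A = πr² = π(7.6500e-04 m)² = 1.839e-06 m²
R_1 = (5.59×10^-8)(10)/(1.839e-06) = 0.304 Ω
Seg 2: A = πr² = π(5.9300e-04 m)² = 1.105e-06 m²
R_2 = (2.52×10^-8)(10.1)/(1.105e-06) = 0.2304 Ω
Seg 3: A = π(d/2)² = π(1.6850e-03 m)² = 8.920e-06 m²
R_3 = (2.36×10^-8)(7.35)/(8.920e-06) = 0.01945 Ω
R_total = R_1 + R_2 + R_3 = 0.554 Ω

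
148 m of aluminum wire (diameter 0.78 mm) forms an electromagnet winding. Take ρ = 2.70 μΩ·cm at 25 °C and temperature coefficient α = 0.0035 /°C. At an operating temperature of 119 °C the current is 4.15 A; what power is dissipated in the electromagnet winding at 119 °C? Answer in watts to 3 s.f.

ρ = 2.70 μΩ·cm = 2.70×10^-8 Ω·m
A = π(d/2)² = π(3.9000e-04 m)² = 4.778e-07 m²
R₍25₎ = ρL/A = (2.70×10^-8)(148)/(4.778e-07) = 8.363 Ω
R₍119₎ = R₍25₎(1 + αΔT) = 8.363 × (1 + 0.0035×94) = 11.11 Ω
P = I²R = (4.15)² × 11.11 = 191 W

191 W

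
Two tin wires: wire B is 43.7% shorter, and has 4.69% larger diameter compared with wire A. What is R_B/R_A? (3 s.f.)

R ∝ L/d², so R_B/R_A = (1 − 43.7/100) × (1 + 4.69/100)⁻²
= 0.563 × 0.9124 = 0.514

0.514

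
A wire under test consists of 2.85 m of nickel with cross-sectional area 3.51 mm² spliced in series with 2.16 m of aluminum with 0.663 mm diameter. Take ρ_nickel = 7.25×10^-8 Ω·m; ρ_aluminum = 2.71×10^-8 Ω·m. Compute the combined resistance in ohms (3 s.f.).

0.228 Ω

Segment 1: A = 3.51 mm² = 3.510e-06 m²
R₁ = ρL/A = (7.25×10^-8)(2.85)/(3.510e-06) = 0.05887 Ω
Segment 2: A = π(d/2)² = π(3.3150e-04 m)² = 3.452e-07 m²
R₂ = (2.71×10^-8)(2.16)/(3.452e-07) = 0.1696 Ω
R = R₁ + R₂ = 0.228 Ω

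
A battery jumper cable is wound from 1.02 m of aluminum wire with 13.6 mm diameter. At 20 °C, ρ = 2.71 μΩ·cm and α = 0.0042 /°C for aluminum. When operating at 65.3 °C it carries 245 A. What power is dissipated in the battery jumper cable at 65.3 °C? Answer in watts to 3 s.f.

ρ = 2.71 μΩ·cm = 2.71×10^-8 Ω·m
A = π(d/2)² = π(6.8000e-03 m)² = 1.453e-04 m²
R₍20₎ = ρL/A = (2.71×10^-8)(1.02)/(1.453e-04) = 1.903×10^-4 Ω
R₍65.3₎ = R₍20₎(1 + αΔT) = 1.903×10^-4 × (1 + 0.0042×45.3) = 2.265×10^-4 Ω
P = I²R = (245)² × 2.265×10^-4 = 13.6 W

13.6 W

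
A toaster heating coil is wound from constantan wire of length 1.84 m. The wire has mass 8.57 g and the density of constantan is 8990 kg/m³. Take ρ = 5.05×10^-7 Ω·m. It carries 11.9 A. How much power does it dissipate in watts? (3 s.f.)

254 W

A = m/(density·L) = 0.00857/(8990×1.84) = 5.1809e-07 m²
R = ρL/A = (5.05×10^-7)(1.84)/(5.1809e-07) = 1.794 Ω
P = I²R = (11.9)² × 1.794 = 254 W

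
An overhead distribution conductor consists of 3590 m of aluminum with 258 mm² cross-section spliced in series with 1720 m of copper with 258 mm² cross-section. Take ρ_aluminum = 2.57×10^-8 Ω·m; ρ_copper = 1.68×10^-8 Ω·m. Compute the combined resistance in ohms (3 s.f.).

0.470 Ω

Segment 1: A = 258 mm² = 2.580e-04 m²
R₁ = ρL/A = (2.57×10^-8)(3590)/(2.580e-04) = 0.3576 Ω
R₂ = (1.68×10^-8)(1720)/(2.580e-04) = 0.112 Ω
R = R₁ + R₂ = 0.470 Ω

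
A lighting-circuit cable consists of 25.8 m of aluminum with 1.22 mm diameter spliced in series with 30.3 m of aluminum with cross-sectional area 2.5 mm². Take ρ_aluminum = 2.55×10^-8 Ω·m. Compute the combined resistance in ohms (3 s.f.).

0.872 Ω

Segment 1: A = π(d/2)² = π(6.1000e-04 m)² = 1.169e-06 m²
R₁ = ρL/A = (2.55×10^-8)(25.8)/(1.169e-06) = 0.5628 Ω
Segment 2: A = 2.5 mm² = 2.500e-06 m²
R₂ = (2.55×10^-8)(30.3)/(2.500e-06) = 0.3091 Ω
R = R₁ + R₂ = 0.872 Ω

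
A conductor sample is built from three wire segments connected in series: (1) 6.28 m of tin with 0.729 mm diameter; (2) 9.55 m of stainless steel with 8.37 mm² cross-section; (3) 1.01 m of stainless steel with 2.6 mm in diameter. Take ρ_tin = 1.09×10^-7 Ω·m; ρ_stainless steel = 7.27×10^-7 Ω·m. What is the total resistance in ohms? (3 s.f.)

Seg 1: A = π(d/2)² = π(3.6450e-04 m)² = 4.174e-07 m²
R_1 = (1.09×10^-7)(6.28)/(4.174e-07) = 1.64 Ω
Seg 2: A = 8.37 mm² = 8.370e-06 m²
R_2 = (7.27×10^-7)(9.55)/(8.370e-06) = 0.8295 Ω
Seg 3: A = π(d/2)² = π(1.3000e-03 m)² = 5.309e-06 m²
R_3 = (7.27×10^-7)(1.01)/(5.309e-06) = 0.1383 Ω
R_total = R_1 + R_2 + R_3 = 2.61 Ω

2.61 Ω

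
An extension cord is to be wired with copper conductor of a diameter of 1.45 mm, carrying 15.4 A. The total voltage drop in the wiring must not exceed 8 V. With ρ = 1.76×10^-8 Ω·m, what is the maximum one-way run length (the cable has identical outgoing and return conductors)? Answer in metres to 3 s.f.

A = π(d/2)² = π(7.2500e-04 m)² = 1.651e-06 m²
L_max = V_max·A/(2·ρI) = (8)(1.651e-06)/(2×1.76×10^-8×15.4) = 24.4 m

24.4 m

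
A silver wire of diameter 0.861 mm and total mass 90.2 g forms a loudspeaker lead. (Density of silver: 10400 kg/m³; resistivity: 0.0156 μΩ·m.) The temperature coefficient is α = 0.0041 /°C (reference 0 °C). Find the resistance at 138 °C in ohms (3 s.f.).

0.625 Ω

ρ = 0.0156 μΩ·m = 1.56×10^-8 Ω·m
A = π(d/2)² = π(4.3050e-04 m)² = 5.8223e-07 m²
L = m/(density·A) = 0.0902/(10400×5.8223e-07) = 14.9 m
R = ρL/A = (1.56×10^-8)(14.9)/(5.8223e-07) = 0.3991 Ω
R(138 °C) = 0.3991 × (1 + 0.0041×138) = 0.625 Ω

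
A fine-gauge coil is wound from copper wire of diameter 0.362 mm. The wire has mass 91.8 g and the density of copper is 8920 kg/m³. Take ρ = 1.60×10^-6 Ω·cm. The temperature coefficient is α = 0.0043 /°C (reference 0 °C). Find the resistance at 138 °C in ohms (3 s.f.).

ρ = 1.60×10^-6 Ω·cm = 1.60×10^-8 Ω·m
A = π(d/2)² = π(1.8100e-04 m)² = 1.0292e-07 m²
L = m/(density·A) = 0.0918/(8920×1.0292e-07) = 99.99 m
R = ρL/A = (1.60×10^-8)(99.99)/(1.0292e-07) = 15.54 Ω
R(138 °C) = 15.54 × (1 + 0.0043×138) = 24.8 Ω

24.8 Ω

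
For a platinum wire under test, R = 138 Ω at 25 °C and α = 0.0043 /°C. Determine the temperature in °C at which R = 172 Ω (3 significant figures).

82.3 °C

R = R₀(1 + α(T − T₀)) ⇒ T = T₀ + (R/R₀ − 1)/α
T = 25 + (172/138 − 1)/0.0043 = 25 + (0.2464)/0.0043 = 82.3 °C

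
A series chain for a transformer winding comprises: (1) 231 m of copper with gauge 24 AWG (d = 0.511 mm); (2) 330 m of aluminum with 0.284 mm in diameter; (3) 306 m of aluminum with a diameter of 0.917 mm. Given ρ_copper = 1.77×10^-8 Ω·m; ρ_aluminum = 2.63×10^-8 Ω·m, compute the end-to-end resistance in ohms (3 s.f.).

169 Ω

Seg 1: A = π(0.511/2 mm)² = π(2.5550e-04 m)² = 2.051e-07 m²
R_1 = (1.77×10^-8)(231)/(2.051e-07) = 19.94 Ω
Seg 2: A = π(d/2)² = π(1.4200e-04 m)² = 6.335e-08 m²
R_2 = (2.63×10^-8)(330)/(6.335e-08) = 137 Ω
Seg 3: A = π(d/2)² = π(4.5850e-04 m)² = 6.604e-07 m²
R_3 = (2.63×10^-8)(306)/(6.604e-07) = 12.19 Ω
R_total = R_1 + R_2 + R_3 = 169 Ω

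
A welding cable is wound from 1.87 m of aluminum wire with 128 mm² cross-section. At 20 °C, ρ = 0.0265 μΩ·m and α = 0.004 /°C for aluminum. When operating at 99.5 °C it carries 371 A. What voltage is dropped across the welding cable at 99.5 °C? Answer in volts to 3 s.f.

0.189 V

ρ = 0.0265 μΩ·m = 2.65×10^-8 Ω·m
A = 128 mm² = 1.280e-04 m²
R₍20₎ = ρL/A = (2.65×10^-8)(1.87)/(1.280e-04) = 3.871×10^-4 Ω
R₍99.5₎ = R₍20₎(1 + αΔT) = 3.871×10^-4 × (1 + 0.004×79.5) = 5.103×10^-4 Ω
V = IR = 371 × 5.103×10^-4 = 0.189 V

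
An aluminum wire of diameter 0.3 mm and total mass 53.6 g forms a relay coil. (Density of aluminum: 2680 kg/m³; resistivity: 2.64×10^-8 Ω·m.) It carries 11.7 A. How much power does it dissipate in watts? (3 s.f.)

A = π(d/2)² = π(1.5000e-04 m)² = 7.0686e-08 m²
L = m/(density·A) = 0.0536/(2680×7.0686e-08) = 282.9 m
R = ρL/A = (2.64×10^-8)(282.9)/(7.0686e-08) = 105.7 Ω
P = I²R = (11.7)² × 105.7 = 14500 W

14500 W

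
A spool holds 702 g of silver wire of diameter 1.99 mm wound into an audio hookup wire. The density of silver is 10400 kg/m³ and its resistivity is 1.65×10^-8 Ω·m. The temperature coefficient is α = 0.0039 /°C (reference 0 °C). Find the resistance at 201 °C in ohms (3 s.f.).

A = π(d/2)² = π(9.9500e-04 m)² = 3.1103e-06 m²
L = m/(density·A) = 0.702/(10400×3.1103e-06) = 21.7 m
R = ρL/A = (1.65×10^-8)(21.7)/(3.1103e-06) = 0.1151 Ω
R(201 °C) = 0.1151 × (1 + 0.0039×201) = 0.205 Ω

0.205 Ω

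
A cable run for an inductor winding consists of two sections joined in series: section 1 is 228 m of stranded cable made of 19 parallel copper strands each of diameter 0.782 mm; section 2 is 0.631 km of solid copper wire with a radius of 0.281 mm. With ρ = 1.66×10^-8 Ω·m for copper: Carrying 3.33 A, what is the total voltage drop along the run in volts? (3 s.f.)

142 V

Section 1: A_strand = π(3.9100e-04)² = 4.803e-07 m²; R₁ = ρL/(N·A_s) = (1.66×10^-8)(228)/(19×4.803e-07) = 0.4147 Ω
Section 2: A = πr² = π(2.8100e-04 m)² = 2.481e-07 m²
R₂ = (1.66×10^-8)(631)/(2.481e-07) = 42.23 Ω
R = R₁ + R₂ = 42.64 Ω
V = IR = 3.33 × 42.64 = 142 V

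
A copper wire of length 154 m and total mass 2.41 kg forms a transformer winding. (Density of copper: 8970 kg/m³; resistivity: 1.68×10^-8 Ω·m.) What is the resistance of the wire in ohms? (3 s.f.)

A = m/(density·L) = 2.41/(8970×154) = 1.7446e-06 m²
R = ρL/A = (1.68×10^-8)(154)/(1.7446e-06) = 1.48 Ω

1.48 Ω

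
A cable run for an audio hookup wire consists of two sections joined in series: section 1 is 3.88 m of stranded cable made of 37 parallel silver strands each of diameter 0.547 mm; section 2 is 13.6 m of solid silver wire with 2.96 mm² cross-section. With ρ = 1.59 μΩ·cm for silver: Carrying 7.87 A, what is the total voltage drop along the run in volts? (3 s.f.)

ρ = 1.59 μΩ·cm = 1.59×10^-8 Ω·m
Section 1: A_strand = π(2.7350e-04)² = 2.350e-07 m²; R₁ = ρL/(N·A_s) = (1.59×10^-8)(3.88)/(37×2.350e-07) = 0.007095 Ω
Section 2: A = 2.96 mm² = 2.960e-06 m²
R₂ = (1.59×10^-8)(13.6)/(2.960e-06) = 0.07305 Ω
R = R₁ + R₂ = 0.08015 Ω
V = IR = 7.87 × 0.08015 = 0.631 V

0.631 V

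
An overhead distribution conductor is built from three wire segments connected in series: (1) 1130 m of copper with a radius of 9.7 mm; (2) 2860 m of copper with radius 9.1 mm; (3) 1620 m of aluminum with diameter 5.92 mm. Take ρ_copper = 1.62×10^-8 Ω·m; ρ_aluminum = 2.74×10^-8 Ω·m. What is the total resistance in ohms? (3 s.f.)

Seg 1: A = πr² = π(9.7000e-03 m)² = 2.956e-04 m²
R_1 = (1.62×10^-8)(1130)/(2.956e-04) = 0.06193 Ω
Seg 2: A = πr² = π(9.1000e-03 m)² = 2.602e-04 m²
R_2 = (1.62×10^-8)(2860)/(2.602e-04) = 0.1781 Ω
Seg 3: A = π(d/2)² = π(2.9600e-03 m)² = 2.753e-05 m²
R_3 = (2.74×10^-8)(1620)/(2.753e-05) = 1.613 Ω
R_total = R_1 + R_2 + R_3 = 1.85 Ω

1.85 Ω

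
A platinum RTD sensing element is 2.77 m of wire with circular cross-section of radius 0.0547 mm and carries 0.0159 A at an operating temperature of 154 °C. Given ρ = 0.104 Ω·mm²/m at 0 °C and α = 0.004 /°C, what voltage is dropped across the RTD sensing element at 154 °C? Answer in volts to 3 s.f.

0.787 V

ρ = 0.104 Ω·mm²/m = 1.04×10^-7 Ω·m
A = πr² = π(5.4700e-05 m)² = 9.400e-09 m²
R₍0₎ = ρL/A = (1.04×10^-7)(2.77)/(9.400e-09) = 30.65 Ω
R₍154₎ = R₍0₎(1 + αΔT) = 30.65 × (1 + 0.004×154) = 49.53 Ω
V = IR = 0.0159 × 49.53 = 0.787 V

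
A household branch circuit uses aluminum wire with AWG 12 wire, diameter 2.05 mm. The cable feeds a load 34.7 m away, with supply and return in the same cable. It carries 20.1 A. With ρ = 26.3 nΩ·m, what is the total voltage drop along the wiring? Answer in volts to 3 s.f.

11.1 V

ρ = 26.3 nΩ·m = 2.63×10^-8 Ω·m
A = π(2.05/2 mm)² = π(1.0250e-03 m)² = 3.301e-06 m²
Total conductor length (both ways) L = 2 × 34.7 = 69.4 m
R = ρL/A = (2.63×10^-8)(69.4)/(3.301e-06) = 0.553 Ω
V = IR = 20.1 × 0.553 = 11.1 V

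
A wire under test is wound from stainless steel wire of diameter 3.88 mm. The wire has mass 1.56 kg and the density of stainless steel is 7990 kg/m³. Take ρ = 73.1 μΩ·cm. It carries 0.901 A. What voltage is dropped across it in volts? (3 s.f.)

0.920 V

ρ = 73.1 μΩ·cm = 7.31×10^-7 Ω·m
A = π(d/2)² = π(1.9400e-03 m)² = 1.1824e-05 m²
L = m/(density·A) = 1.56/(7990×1.1824e-05) = 16.51 m
R = ρL/A = (7.31×10^-7)(16.51)/(1.1824e-05) = 1.021 Ω
V = IR = 0.901 × 1.021 = 0.920 V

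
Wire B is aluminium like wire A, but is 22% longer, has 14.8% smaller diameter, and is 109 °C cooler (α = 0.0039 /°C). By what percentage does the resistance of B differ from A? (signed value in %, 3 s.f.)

-3.38%

R ∝ ρL/d² with ρ ∝ (1+αΔT), so R_B/R_A = (1 + 22/100) × (1 − 14.8/100)⁻² × (1 − 0.0039×109)
= 1.22 × 1.378 × 0.5749 = 0.9662
(R_B − R_A)/R_A = 0.9662 − 1 = -3.38%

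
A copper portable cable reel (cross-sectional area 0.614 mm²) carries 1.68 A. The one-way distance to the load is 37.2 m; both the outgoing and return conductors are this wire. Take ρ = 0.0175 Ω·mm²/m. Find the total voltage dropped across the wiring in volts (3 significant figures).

ρ = 0.0175 Ω·mm²/m = 1.75×10^-8 Ω·m
A = 0.614 mm² = 6.140e-07 m²
Total conductor length (both ways) L = 2 × 37.2 = 74.4 m
R = ρL/A = (1.75×10^-8)(74.4)/(6.140e-07) = 2.121 Ω
V = IR = 1.68 × 2.121 = 3.56 V

3.56 V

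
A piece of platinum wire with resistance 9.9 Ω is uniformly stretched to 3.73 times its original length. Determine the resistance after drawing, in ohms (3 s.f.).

138 Ω

Volume constant ⇒ A' = A/k with k = 3.73. R' = ρ(kL)/(A/k) = k²R.
R' = 13.91 × 9.9 = 138 Ω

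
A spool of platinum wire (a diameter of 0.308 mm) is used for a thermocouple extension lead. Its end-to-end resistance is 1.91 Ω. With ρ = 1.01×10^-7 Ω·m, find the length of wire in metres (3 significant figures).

A = π(d/2)² = π(1.5400e-04 m)² = 7.451e-08 m²
L = RA/ρ = (1.91)(7.451e-08)/(1.01×10^-7) = 1.41 m

1.41 m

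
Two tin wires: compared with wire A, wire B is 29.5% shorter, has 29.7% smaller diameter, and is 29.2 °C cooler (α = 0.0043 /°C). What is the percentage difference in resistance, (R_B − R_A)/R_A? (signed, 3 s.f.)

24.7%

R ∝ ρL/d² with ρ ∝ (1+αΔT), so R_B/R_A = (1 − 29.5/100) × (1 − 29.7/100)⁻² × (1 − 0.0043×29.2)
= 0.705 × 2.023 × 0.8744 = 1.247
(R_B − R_A)/R_A = 1.247 − 1 = 24.7%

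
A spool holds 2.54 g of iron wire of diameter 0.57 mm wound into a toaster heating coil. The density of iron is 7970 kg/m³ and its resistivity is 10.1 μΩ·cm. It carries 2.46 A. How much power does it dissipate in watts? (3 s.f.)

ρ = 10.1 μΩ·cm = 1.01×10^-7 Ω·m
A = π(d/2)² = π(2.8500e-04 m)² = 2.5518e-07 m²
L = m/(density·A) = 0.00254/(7970×2.5518e-07) = 1.249 m
R = ρL/A = (1.01×10^-7)(1.249)/(2.5518e-07) = 0.4943 Ω
P = I²R = (2.46)² × 0.4943 = 2.99 W

2.99 W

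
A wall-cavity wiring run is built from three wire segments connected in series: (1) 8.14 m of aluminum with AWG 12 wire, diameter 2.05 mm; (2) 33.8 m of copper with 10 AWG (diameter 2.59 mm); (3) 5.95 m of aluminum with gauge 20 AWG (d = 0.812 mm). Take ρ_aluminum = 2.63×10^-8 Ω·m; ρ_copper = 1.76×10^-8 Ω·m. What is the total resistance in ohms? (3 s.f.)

0.480 Ω

Seg 1: A = π(2.05/2 mm)² = π(1.0250e-03 m)² = 3.301e-06 m²
R_1 = (2.63×10^-8)(8.14)/(3.301e-06) = 0.06486 Ω
Seg 2: A = π(2.59/2 mm)² = π(1.2950e-03 m)² = 5.269e-06 m²
R_2 = (1.76×10^-8)(33.8)/(5.269e-06) = 0.1129 Ω
Seg 3: A = π(0.812/2 mm)² = π(4.0600e-04 m)² = 5.178e-07 m²
R_3 = (2.63×10^-8)(5.95)/(5.178e-07) = 0.3022 Ω
R_total = R_1 + R_2 + R_3 = 0.480 Ω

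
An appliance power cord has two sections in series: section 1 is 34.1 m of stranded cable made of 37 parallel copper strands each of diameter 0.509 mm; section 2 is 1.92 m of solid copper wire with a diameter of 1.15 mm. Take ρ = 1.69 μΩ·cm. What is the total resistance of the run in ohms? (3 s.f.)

ρ = 1.69 μΩ·cm = 1.69×10^-8 Ω·m
Section 1: A_strand = π(2.5450e-04)² = 2.035e-07 m²; R₁ = ρL/(N·A_s) = (1.69×10^-8)(34.1)/(37×2.035e-07) = 0.07654 Ω
Section 2: A = π(d/2)² = π(5.7500e-04 m)² = 1.039e-06 m²
R₂ = (1.69×10^-8)(1.92)/(1.039e-06) = 0.03124 Ω
R = R₁ + R₂ = 0.108 Ω

0.108 Ω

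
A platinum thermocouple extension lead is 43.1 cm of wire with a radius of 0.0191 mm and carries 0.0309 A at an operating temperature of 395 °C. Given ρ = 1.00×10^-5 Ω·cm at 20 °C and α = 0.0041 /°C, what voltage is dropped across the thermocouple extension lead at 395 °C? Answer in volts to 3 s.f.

ρ = 1.00×10^-5 Ω·cm = 1.00×10^-7 Ω·m
A = πr² = π(1.9100e-05 m)² = 1.146e-09 m²
R₍20₎ = ρL/A = (1.00×10^-7)(0.431)/(1.146e-09) = 37.61 Ω
R₍395₎ = R₍20₎(1 + αΔT) = 37.61 × (1 + 0.0041×375) = 95.43 Ω
V = IR = 0.0309 × 95.43 = 2.95 V

2.95 V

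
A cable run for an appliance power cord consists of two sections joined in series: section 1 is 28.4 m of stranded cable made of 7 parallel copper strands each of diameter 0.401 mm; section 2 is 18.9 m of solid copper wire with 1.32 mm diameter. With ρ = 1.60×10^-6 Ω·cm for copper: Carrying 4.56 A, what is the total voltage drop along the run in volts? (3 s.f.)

ρ = 1.60×10^-6 Ω·cm = 1.60×10^-8 Ω·m
Section 1: A_strand = π(2.0050e-04)² = 1.263e-07 m²; R₁ = ρL/(N·A_s) = (1.60×10^-8)(28.4)/(7×1.263e-07) = 0.514 Ω
Section 2: A = π(d/2)² = π(6.6000e-04 m)² = 1.368e-06 m²
R₂ = (1.60×10^-8)(18.9)/(1.368e-06) = 0.221 Ω
R = R₁ + R₂ = 0.735 Ω
V = IR = 4.56 × 0.735 = 3.35 V

3.35 V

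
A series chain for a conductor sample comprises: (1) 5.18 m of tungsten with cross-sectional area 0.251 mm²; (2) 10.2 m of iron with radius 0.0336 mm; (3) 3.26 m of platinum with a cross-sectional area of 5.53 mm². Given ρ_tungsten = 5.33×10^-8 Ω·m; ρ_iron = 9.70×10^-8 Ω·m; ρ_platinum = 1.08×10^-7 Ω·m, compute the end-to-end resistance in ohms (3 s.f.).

Seg 1: A = 0.251 mm² = 2.510e-07 m²
R_1 = (5.33×10^-8)(5.18)/(2.510e-07) = 1.1 Ω
Seg 2: A = πr² = π(3.3600e-05 m)² = 3.547e-09 m²
R_2 = (9.70×10^-8)(10.2)/(3.547e-09) = 279 Ω
Seg 3: A = 5.53 mm² = 5.530e-06 m²
R_3 = (1.08×10^-7)(3.26)/(5.530e-06) = 0.06367 Ω
R_total = R_1 + R_2 + R_3 = 280 Ω

280 Ω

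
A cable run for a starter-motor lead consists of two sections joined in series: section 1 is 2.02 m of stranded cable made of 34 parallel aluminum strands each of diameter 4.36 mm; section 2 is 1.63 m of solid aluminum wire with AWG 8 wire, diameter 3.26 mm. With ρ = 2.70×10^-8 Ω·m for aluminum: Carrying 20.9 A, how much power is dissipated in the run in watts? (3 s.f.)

Section 1: A_strand = π(2.1800e-03)² = 1.493e-05 m²; R₁ = ρL/(N·A_s) = (2.70×10^-8)(2.02)/(34×1.493e-05) = 1.074×10^-4 Ω
Section 2: A = π(3.26/2 mm)² = π(1.6300e-03 m)² = 8.347e-06 m²
R₂ = (2.70×10^-8)(1.63)/(8.347e-06) = 0.005273 Ω
R = R₁ + R₂ = 0.00538 Ω
P = I²R = (20.9)² × 0.00538 = 2.35 W

2.35 W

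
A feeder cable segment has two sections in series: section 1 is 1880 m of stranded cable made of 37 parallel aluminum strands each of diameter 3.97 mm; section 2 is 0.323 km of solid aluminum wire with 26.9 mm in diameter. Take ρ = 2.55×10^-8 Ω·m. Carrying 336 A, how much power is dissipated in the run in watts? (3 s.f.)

13500 W

Section 1: A_strand = π(1.9850e-03)² = 1.238e-05 m²; R₁ = ρL/(N·A_s) = (2.55×10^-8)(1880)/(37×1.238e-05) = 0.1047 Ω
Section 2: A = π(d/2)² = π(1.3450e-02 m)² = 5.683e-04 m²
R₂ = (2.55×10^-8)(323)/(5.683e-04) = 0.01449 Ω
R = R₁ + R₂ = 0.1192 Ω
P = I²R = (336)² × 0.1192 = 13500 W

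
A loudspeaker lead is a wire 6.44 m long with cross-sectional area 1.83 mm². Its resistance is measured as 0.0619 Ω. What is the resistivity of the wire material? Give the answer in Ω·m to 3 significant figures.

1.76×10^-8 Ω·m

A = 1.83 mm² = 1.830e-06 m²
ρ = RA/L = (0.0619)(1.830e-06)/(6.44) = 1.76×10^-8 Ω·m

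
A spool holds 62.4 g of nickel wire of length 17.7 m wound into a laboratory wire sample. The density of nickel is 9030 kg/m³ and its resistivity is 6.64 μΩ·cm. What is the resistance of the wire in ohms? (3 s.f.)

ρ = 6.64 μΩ·cm = 6.64×10^-8 Ω·m
A = m/(density·L) = 0.0624/(9030×17.7) = 3.9041e-07 m²
R = ρL/A = (6.64×10^-8)(17.7)/(3.9041e-07) = 3.01 Ω

3.01 Ω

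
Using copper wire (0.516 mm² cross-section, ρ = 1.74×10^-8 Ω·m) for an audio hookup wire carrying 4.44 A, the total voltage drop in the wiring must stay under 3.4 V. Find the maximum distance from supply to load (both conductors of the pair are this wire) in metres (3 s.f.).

11.4 m

A = 0.516 mm² = 5.160e-07 m²
L_max = V_max·A/(2·ρI) = (3.4)(5.160e-07)/(2×1.74×10^-8×4.44) = 11.4 m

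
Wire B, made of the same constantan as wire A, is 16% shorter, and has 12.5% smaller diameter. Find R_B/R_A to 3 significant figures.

1.10

R ∝ L/d², so R_B/R_A = (1 − 16/100) × (1 − 12.5/100)⁻²
= 0.84 × 1.306 = 1.10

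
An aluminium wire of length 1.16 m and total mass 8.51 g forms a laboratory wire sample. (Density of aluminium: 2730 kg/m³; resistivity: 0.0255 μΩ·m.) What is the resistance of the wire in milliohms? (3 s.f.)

11.0 mΩ

ρ = 0.0255 μΩ·m = 2.55×10^-8 Ω·m
A = m/(density·L) = 0.00851/(2730×1.16) = 2.6873e-06 m²
R = ρL/A = (2.55×10^-8)(1.16)/(2.6873e-06) = 11.0 mΩ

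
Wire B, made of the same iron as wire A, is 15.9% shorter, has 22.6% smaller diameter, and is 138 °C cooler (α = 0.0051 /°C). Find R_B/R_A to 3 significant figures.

R ∝ ρL/d² with ρ ∝ (1+αΔT), so R_B/R_A = (1 − 15.9/100) × (1 − 22.6/100)⁻² × (1 − 0.0051×138)
= 0.841 × 1.669 × 0.2962 = 0.416

0.416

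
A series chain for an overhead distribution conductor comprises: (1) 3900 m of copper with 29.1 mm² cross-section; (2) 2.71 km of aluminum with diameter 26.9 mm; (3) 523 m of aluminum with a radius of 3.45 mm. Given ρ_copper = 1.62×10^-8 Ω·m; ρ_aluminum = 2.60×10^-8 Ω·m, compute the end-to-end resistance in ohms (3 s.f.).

Seg 1: A = 29.1 mm² = 2.910e-05 m²
R_1 = (1.62×10^-8)(3900)/(2.910e-05) = 2.171 Ω
Seg 2: A = π(d/2)² = π(1.3450e-02 m)² = 5.683e-04 m²
R_2 = (2.60×10^-8)(2710)/(5.683e-04) = 0.124 Ω
Seg 3: A = πr² = π(3.4500e-03 m)² = 3.739e-05 m²
R_3 = (2.60×10^-8)(523)/(3.739e-05) = 0.3637 Ω
R_total = R_1 + R_2 + R_3 = 2.66 Ω

2.66 Ω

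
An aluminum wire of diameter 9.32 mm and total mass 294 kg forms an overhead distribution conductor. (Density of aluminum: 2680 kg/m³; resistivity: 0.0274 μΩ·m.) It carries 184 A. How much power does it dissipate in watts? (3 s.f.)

21900 W

ρ = 0.0274 μΩ·m = 2.74×10^-8 Ω·m
A = π(d/2)² = π(4.6600e-03 m)² = 6.8222e-05 m²
L = m/(density·A) = 294/(2680×6.8222e-05) = 1608 m
R = ρL/A = (2.74×10^-8)(1608)/(6.8222e-05) = 0.6458 Ω
P = I²R = (184)² × 0.6458 = 21900 W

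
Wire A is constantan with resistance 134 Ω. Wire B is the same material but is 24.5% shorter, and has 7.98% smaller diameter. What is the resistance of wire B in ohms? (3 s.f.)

119 Ω

R ∝ L/d², so R_B/R_A = (1 − 24.5/100) × (1 − 7.98/100)⁻²
= 0.755 × 1.181 = 0.8916
R_B = 0.8916 × 134 = 119 Ω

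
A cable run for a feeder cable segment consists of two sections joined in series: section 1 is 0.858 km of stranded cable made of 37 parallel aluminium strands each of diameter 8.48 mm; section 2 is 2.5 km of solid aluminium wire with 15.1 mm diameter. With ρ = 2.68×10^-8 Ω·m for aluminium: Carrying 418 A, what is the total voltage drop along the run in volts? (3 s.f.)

161 V

Section 1: A_strand = π(4.2400e-03)² = 5.648e-05 m²; R₁ = ρL/(N·A_s) = (2.68×10^-8)(858)/(37×5.648e-05) = 0.011 Ω
Section 2: A = π(d/2)² = π(7.5500e-03 m)² = 1.791e-04 m²
R₂ = (2.68×10^-8)(2500)/(1.791e-04) = 0.3741 Ω
R = R₁ + R₂ = 0.3851 Ω
V = IR = 418 × 0.3851 = 161 V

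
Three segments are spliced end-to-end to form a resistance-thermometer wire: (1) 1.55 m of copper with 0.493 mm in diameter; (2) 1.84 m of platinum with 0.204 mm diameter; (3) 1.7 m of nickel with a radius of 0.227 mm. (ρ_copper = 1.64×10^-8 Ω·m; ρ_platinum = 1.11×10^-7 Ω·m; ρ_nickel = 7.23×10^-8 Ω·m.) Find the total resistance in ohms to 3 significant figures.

7.14 Ω

Seg 1: A = π(d/2)² = π(2.4650e-04 m)² = 1.909e-07 m²
R_1 = (1.64×10^-8)(1.55)/(1.909e-07) = 0.1332 Ω
Seg 2: A = π(d/2)² = π(1.0200e-04 m)² = 3.269e-08 m²
R_2 = (1.11×10^-7)(1.84)/(3.269e-08) = 6.249 Ω
Seg 3: A = πr² = π(2.2700e-04 m)² = 1.619e-07 m²
R_3 = (7.23×10^-8)(1.7)/(1.619e-07) = 0.7593 Ω
R_total = R_1 + R_2 + R_3 = 7.14 Ω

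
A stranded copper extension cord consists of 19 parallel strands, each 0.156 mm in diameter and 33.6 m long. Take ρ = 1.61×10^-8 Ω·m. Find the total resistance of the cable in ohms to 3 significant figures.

1.49 Ω

A_strand = π(7.8000e-05 m)² = 1.911e-08 m²
R_strand = ρL/A = (1.61×10^-8)(33.6)/(1.911e-08) = 28.3 Ω
R_total = R_strand/N = 28.3/19 = 1.49 Ω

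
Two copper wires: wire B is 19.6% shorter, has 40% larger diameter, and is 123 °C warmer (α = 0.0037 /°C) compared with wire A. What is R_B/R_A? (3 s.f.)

R ∝ ρL/d² with ρ ∝ (1+αΔT), so R_B/R_A = (1 − 19.6/100) × (1 + 40/100)⁻² × (1 + 0.0037×123)
= 0.804 × 0.5102 × 1.455 = 0.597

0.597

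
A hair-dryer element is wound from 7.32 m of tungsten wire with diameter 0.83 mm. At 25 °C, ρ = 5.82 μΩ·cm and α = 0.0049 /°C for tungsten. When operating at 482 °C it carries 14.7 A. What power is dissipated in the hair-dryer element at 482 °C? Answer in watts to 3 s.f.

551 W

ρ = 5.82 μΩ·cm = 5.82×10^-8 Ω·m
A = π(d/2)² = π(4.1500e-04 m)² = 5.411e-07 m²
R₍25₎ = ρL/A = (5.82×10^-8)(7.32)/(5.411e-07) = 0.7874 Ω
R₍482₎ = R₍25₎(1 + αΔT) = 0.7874 × (1 + 0.0049×457) = 2.551 Ω
P = I²R = (14.7)² × 2.551 = 551 W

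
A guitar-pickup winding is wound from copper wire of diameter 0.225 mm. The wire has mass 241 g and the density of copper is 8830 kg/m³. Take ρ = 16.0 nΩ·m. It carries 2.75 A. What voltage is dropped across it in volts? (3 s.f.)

ρ = 16.0 nΩ·m = 1.60×10^-8 Ω·m
A = π(d/2)² = π(1.1250e-04 m)² = 3.9761e-08 m²
L = m/(density·A) = 0.241/(8830×3.9761e-08) = 686.4 m
R = ρL/A = (1.60×10^-8)(686.4)/(3.9761e-08) = 276.2 Ω
V = IR = 2.75 × 276.2 = 760 V

760 V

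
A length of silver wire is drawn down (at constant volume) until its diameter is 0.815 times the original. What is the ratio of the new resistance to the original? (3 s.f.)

2.27

Volume constant ⇒ L' = L/r² with r = 0.815. R' = ρL'/A' = ρ(L/r²)/(πr²d₀²/4) = R/r⁴.
Factor = 2.27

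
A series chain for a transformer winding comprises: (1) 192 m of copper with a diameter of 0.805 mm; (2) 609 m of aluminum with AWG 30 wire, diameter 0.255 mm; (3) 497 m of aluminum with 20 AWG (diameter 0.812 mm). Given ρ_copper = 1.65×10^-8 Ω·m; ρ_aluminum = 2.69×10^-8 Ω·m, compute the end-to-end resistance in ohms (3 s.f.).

353 Ω

Seg 1: A = π(d/2)² = π(4.0250e-04 m)² = 5.090e-07 m²
R_1 = (1.65×10^-8)(192)/(5.090e-07) = 6.224 Ω
Seg 2: A = π(0.255/2 mm)² = π(1.2750e-04 m)² = 5.107e-08 m²
R_2 = (2.69×10^-8)(609)/(5.107e-08) = 320.8 Ω
Seg 3: A = π(0.812/2 mm)² = π(4.0600e-04 m)² = 5.178e-07 m²
R_3 = (2.69×10^-8)(497)/(5.178e-07) = 25.82 Ω
R_total = R_1 + R_2 + R_3 = 353 Ω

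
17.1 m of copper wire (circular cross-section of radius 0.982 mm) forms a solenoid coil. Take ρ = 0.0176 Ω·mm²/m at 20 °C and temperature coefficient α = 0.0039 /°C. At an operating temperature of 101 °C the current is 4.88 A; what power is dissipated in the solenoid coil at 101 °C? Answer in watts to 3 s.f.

3.11 W

ρ = 0.0176 Ω·mm²/m = 1.76×10^-8 Ω·m
A = πr² = π(9.8200e-04 m)² = 3.030e-06 m²
R₍20₎ = ρL/A = (1.76×10^-8)(17.1)/(3.030e-06) = 0.09934 Ω
R₍101₎ = R₍20₎(1 + αΔT) = 0.09934 × (1 + 0.0039×81) = 0.1307 Ω
P = I²R = (4.88)² × 0.1307 = 3.11 W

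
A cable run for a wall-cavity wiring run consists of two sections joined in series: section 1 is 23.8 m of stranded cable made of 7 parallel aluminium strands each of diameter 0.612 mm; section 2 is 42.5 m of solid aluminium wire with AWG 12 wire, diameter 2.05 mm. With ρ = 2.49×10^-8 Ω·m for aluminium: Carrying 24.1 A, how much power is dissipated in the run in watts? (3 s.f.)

Section 1: A_strand = π(3.0600e-04)² = 2.942e-07 m²; R₁ = ρL/(N·A_s) = (2.49×10^-8)(23.8)/(7×2.942e-07) = 0.2878 Ω
Section 2: A = π(2.05/2 mm)² = π(1.0250e-03 m)² = 3.301e-06 m²
R₂ = (2.49×10^-8)(42.5)/(3.301e-06) = 0.3206 Ω
R = R₁ + R₂ = 0.6084 Ω
P = I²R = (24.1)² × 0.6084 = 353 W

353 W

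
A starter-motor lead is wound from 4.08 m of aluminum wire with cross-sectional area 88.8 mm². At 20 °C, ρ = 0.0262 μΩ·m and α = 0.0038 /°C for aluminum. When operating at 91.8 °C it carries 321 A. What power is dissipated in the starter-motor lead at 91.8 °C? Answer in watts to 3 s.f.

158 W

ρ = 0.0262 μΩ·m = 2.62×10^-8 Ω·m
A = 88.8 mm² = 8.880e-05 m²
R₍20₎ = ρL/A = (2.62×10^-8)(4.08)/(8.880e-05) = 0.001204 Ω
R₍91.8₎ = R₍20₎(1 + αΔT) = 0.001204 × (1 + 0.0038×71.8) = 0.001532 Ω
P = I²R = (321)² × 0.001532 = 158 W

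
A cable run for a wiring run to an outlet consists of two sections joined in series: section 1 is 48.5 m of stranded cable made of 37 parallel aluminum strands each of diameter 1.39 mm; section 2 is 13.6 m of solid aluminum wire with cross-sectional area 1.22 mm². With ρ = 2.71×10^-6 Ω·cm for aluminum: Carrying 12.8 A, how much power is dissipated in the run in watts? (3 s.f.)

53.3 W

ρ = 2.71×10^-6 Ω·cm = 2.71×10^-8 Ω·m
Section 1: A_strand = π(6.9500e-04)² = 1.517e-06 m²; R₁ = ρL/(N·A_s) = (2.71×10^-8)(48.5)/(37×1.517e-06) = 0.02341 Ω
Section 2: A = 1.22 mm² = 1.220e-06 m²
R₂ = (2.71×10^-8)(13.6)/(1.220e-06) = 0.3021 Ω
R = R₁ + R₂ = 0.3255 Ω
P = I²R = (12.8)² × 0.3255 = 53.3 W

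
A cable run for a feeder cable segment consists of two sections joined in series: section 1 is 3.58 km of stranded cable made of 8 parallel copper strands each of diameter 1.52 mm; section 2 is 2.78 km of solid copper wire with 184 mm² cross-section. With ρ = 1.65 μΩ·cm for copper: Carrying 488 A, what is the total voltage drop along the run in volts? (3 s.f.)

2110 V

ρ = 1.65 μΩ·cm = 1.65×10^-8 Ω·m
Section 1: A_strand = π(7.6000e-04)² = 1.815e-06 m²; R₁ = ρL/(N·A_s) = (1.65×10^-8)(3580)/(8×1.815e-06) = 4.069 Ω
Section 2: A = 184 mm² = 1.840e-04 m²
R₂ = (1.65×10^-8)(2780)/(1.840e-04) = 0.2493 Ω
R = R₁ + R₂ = 4.318 Ω
V = IR = 488 × 4.318 = 2110 V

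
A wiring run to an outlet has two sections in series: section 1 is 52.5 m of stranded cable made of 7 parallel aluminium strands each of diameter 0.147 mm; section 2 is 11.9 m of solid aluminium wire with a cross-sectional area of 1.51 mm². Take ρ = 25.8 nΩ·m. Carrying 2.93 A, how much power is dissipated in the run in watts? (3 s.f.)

ρ = 25.8 nΩ·m = 2.58×10^-8 Ω·m
Section 1: A_strand = π(7.3500e-05)² = 1.697e-08 m²; R₁ = ρL/(N·A_s) = (2.58×10^-8)(52.5)/(7×1.697e-08) = 11.4 Ω
Section 2: A = 1.51 mm² = 1.510e-06 m²
R₂ = (2.58×10^-8)(11.9)/(1.510e-06) = 0.2033 Ω
R = R₁ + R₂ = 11.6 Ω
P = I²R = (2.93)² × 11.6 = 99.6 W

99.6 W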